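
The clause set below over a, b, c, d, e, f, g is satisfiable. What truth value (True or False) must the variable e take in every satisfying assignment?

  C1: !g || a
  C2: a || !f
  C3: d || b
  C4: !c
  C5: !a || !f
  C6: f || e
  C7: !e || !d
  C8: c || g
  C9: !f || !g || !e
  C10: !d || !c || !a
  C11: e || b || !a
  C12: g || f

Suppose e = false.
(!c) alone gives c = false.
(f) alone gives f = true.
(a) alone gives a = true.
That conflicts with the unit clause (!a).
So every satisfying assignment has e = True.

True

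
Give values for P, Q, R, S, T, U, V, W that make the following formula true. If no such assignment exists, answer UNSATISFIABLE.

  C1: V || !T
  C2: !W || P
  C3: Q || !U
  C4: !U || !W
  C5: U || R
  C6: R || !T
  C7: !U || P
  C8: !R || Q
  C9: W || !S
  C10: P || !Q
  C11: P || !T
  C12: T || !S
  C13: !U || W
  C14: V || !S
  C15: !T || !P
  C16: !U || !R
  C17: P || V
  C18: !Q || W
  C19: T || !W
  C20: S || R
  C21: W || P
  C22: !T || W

Suppose V = true.
Suppose W = false.
The clause (!S) is unit, so S = false.
The clause (!U) is unit, so U = false.
The clause (R) is unit, so R = true.
The clause (Q) is unit, so Q = true.
That conflicts with the unit clause (!Q).
Backtrack on W: now try W = true.
The clause (P) is unit, so P = true.
The clause (!U) is unit, so U = false.
The clause (R) is unit, so R = true.
The clause (Q) is unit, so Q = true.
The clause (!T) is unit, so T = false.
That conflicts with the unit clause (T).
Either choice for W ends in contradiction.
Backtrack on V: now try V = false.
The clause (!T) is unit, so T = false.
The clause (!S) is unit, so S = false.
The clause (P) is unit, so P = true.
The clause (!W) is unit, so W = false.
The clause (!U) is unit, so U = false.
The clause (R) is unit, so R = true.
The clause (Q) is unit, so Q = true.
That conflicts with the unit clause (!Q).
Either choice for V ends in contradiction.

UNSATISFIABLE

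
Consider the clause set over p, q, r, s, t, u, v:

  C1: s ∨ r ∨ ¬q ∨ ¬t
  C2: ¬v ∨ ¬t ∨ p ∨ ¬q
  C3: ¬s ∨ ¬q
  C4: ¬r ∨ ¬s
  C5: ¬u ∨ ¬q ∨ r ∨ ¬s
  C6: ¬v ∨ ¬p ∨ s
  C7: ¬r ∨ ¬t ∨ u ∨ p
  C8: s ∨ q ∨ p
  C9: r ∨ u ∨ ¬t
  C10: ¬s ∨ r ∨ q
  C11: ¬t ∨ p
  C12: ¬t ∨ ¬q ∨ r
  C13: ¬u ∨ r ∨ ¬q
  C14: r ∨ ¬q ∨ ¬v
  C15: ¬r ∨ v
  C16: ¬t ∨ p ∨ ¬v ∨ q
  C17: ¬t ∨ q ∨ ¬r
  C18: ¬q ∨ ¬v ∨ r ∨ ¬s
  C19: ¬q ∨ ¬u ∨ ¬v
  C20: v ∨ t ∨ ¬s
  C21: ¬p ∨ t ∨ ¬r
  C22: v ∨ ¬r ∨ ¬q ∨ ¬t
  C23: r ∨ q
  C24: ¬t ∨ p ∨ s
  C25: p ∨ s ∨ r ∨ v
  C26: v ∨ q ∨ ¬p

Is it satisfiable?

Case s = False:
Case v = True:
The clause (¬p) is unit, so p = False.
The clause (q) is unit, so q = True.
The clause (¬t) is unit, so t = False.
The clause (r) is unit, so r = True.
The clause (¬u) is unit, so u = False.
Every clause now holds.
A satisfying assignment: p: False, q: True, r: True, s: False, t: False, u: False, v: True.

Yes, satisfiable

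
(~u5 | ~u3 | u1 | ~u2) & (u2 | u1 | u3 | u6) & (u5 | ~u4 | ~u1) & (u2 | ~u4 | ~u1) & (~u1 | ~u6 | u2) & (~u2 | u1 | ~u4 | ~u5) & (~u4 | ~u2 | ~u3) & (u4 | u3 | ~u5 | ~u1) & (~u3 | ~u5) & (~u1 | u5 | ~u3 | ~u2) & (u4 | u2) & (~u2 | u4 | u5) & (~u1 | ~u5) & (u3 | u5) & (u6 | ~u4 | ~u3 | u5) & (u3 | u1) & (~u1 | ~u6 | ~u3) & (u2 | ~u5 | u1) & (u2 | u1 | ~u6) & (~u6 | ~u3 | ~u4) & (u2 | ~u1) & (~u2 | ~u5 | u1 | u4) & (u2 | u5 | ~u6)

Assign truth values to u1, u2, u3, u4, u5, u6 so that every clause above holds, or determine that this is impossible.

Case u3 = 0:
Unit clause (u5) forces u5 = 1.
Unit clause (~u1) forces u1 = 0.
But (u1) is also a unit clause — contradiction.
Backtrack on u3: now try u3 = 1.
Unit clause (~u5) forces u5 = 0.
Case u4 = 0:
Unit clause (u2) forces u2 = 1.
But (~u2) is also a unit clause — contradiction.
Backtrack on u4: now try u4 = 1.
Unit clause (~u1) forces u1 = 0.
Unit clause (~u2) forces u2 = 0.
Unit clause (u6) forces u6 = 1.
But (~u6) is also a unit clause — contradiction.
Neither u4 = 1 nor u4 = 0 works.
Neither u3 = 1 nor u3 = 0 works.

UNSATISFIABLE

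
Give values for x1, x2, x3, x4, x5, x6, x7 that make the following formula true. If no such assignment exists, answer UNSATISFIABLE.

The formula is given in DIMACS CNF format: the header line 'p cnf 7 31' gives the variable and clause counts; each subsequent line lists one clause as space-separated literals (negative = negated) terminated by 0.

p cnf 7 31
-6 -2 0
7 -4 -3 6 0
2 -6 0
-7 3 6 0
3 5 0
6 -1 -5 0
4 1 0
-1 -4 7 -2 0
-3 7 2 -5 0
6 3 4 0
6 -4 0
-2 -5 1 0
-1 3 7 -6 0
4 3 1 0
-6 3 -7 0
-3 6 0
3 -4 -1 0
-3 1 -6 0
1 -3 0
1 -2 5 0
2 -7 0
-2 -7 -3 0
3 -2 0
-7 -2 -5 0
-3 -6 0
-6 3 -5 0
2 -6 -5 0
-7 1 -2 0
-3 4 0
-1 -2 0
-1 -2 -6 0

Try x6 = False.
The clause (¬x4) is unit, so x4 = False.
The clause (x1) is unit, so x1 = True.
The clause (¬x5) is unit, so x5 = False.
The clause (x3) is unit, so x3 = True.
That conflicts with the unit clause (¬x3).
Backtrack on x6: now try x6 = True.
The clause (¬x2) is unit, so x2 = False.
That conflicts with the unit clause (x2).
Either choice for x6 ends in contradiction.

UNSATISFIABLE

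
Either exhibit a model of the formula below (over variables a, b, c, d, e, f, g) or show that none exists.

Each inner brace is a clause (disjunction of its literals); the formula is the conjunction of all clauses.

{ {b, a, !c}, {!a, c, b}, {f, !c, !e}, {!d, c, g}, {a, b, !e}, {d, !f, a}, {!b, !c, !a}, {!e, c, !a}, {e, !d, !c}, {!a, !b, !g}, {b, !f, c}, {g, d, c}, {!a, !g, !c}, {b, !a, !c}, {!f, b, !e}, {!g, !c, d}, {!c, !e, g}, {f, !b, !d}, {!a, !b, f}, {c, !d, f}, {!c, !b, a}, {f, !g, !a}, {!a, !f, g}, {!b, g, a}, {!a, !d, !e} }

Case b = true:
Case c = false:
Case d = false:
The clause (g) is unit, so g = true.
The clause (!a) is unit, so a = false.
The clause (!f) is unit, so f = false.
Every clause is now satisfied; e is unconstrained.

a=false,  b=true,  c=false,  d=false,  e=false,  f=false,  g=true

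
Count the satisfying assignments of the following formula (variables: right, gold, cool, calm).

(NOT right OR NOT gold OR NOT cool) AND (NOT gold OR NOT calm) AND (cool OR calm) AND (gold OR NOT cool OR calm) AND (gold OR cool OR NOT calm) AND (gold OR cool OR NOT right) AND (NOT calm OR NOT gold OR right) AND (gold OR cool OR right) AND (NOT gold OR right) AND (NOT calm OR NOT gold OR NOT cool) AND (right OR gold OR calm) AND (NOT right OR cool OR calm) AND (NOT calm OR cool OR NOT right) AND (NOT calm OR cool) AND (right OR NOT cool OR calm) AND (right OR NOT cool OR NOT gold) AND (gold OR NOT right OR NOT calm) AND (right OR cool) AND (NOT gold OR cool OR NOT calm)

1

There are 2^4 = 16 truth assignments over (right, gold, cool, calm).
Check each against the 19 clauses (columns in the order right, gold, cool, calm):
  F F F F  ✗ fails (cool OR calm)
  F F F T  ✗ fails (gold OR cool OR NOT calm)
  F F T F  ✗ fails (gold OR NOT cool OR calm)
  F F T T  ✓ satisfies all
  F T F F  ✗ fails (cool OR calm)
  F T F T  ✗ fails (NOT gold OR NOT calm)
  F T T F  ✗ fails (NOT gold OR right)
  F T T T  ✗ fails (NOT gold OR NOT calm)
  T F F F  ✗ fails (cool OR calm)
  T F F T  ✗ fails (gold OR cool OR NOT calm)
  T F T F  ✗ fails (gold OR NOT cool OR calm)
  T F T T  ✗ fails (gold OR NOT right OR NOT calm)
  T T F F  ✗ fails (cool OR calm)
  T T F T  ✗ fails (NOT gold OR NOT calm)
  T T T F  ✗ fails (NOT right OR NOT gold OR NOT cool)
  T T T T  ✗ fails (NOT right OR NOT gold OR NOT cool)
1 of the 16 rows is a model.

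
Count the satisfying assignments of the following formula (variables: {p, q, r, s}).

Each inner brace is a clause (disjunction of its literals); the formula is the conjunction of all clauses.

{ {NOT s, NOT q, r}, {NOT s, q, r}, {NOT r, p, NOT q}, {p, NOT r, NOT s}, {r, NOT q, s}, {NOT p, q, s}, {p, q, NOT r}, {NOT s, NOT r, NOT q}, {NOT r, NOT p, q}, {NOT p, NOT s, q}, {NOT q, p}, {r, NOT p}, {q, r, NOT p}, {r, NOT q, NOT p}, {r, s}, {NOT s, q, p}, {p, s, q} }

There are 2^4 = 16 truth assignments over (p, q, r, s).
Split on p. With p = true, the clauses containing p are satisfied and NOT p drops from the rest; 1 of the 2^3 = 8 assignments to the other variables satisfy what remains.
With p = false, by the same count on the reduced clause set, 0 assignments work.
(One model: p=T, q=T, r=T, s=F.)
Total: 1 + 0 = 1.

1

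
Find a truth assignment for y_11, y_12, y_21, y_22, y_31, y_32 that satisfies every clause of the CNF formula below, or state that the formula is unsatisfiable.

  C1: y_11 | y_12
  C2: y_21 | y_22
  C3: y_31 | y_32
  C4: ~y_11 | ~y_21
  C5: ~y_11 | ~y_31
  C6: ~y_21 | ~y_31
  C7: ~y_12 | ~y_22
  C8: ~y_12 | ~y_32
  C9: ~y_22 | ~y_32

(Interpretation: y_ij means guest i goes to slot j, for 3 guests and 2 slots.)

UNSATISFIABLE

Suppose y_11 = 1.
From the singleton clause (~y_21), y_21 = 0.
From the singleton clause (y_22), y_22 = 1.
From the singleton clause (~y_31), y_31 = 0.
From the singleton clause (y_32), y_32 = 1.
Now (~y_32) is unsatisfied and unit — conflict.
Backtrack on y_11: now try y_11 = 0.
From the singleton clause (y_12), y_12 = 1.
From the singleton clause (~y_22), y_22 = 0.
From the singleton clause (y_21), y_21 = 1.
From the singleton clause (~y_31), y_31 = 0.
From the singleton clause (y_32), y_32 = 1.
Now (~y_32) is unsatisfied and unit — conflict.
Both values of y_11 lead to a conflict.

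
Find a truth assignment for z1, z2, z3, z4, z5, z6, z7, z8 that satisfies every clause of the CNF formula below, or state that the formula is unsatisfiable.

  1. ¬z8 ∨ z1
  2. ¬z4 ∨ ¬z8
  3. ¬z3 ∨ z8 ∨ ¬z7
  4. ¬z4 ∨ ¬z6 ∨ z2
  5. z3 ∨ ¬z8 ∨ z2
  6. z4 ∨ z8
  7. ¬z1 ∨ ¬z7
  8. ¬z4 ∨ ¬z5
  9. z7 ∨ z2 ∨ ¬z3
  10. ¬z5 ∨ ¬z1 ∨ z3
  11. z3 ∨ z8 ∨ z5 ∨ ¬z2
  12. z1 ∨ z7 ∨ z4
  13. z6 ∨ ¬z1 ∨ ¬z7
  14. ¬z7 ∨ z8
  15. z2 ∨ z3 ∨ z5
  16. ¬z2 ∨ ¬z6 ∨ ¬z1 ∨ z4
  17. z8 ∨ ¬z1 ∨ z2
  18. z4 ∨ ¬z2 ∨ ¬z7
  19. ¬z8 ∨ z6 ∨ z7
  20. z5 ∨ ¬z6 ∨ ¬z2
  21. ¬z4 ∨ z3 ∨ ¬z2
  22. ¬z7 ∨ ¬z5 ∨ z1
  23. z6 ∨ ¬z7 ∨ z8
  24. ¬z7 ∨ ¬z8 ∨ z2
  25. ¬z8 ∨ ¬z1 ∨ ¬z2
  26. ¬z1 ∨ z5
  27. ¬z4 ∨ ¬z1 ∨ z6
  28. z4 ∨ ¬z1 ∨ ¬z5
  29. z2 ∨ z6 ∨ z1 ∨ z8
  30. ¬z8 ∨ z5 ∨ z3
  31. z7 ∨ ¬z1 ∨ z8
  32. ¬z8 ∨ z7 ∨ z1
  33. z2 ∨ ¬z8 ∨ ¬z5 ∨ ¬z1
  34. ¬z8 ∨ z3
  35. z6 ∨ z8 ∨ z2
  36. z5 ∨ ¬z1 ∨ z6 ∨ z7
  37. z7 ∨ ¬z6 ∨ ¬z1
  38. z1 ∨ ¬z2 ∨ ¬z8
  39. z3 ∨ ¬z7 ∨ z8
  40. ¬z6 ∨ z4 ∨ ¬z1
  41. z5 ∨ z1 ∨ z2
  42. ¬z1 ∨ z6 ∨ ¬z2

z1=False,  z2=True,  z3=True,  z4=True,  z5=False,  z6=False,  z7=False,  z8=False

Try z8 = False.
The clause (z4) is unit, so z4 = True.
The clause (¬z5) is unit, so z5 = False.
The clause (¬z7) is unit, so z7 = False.
The clause (¬z1) is unit, so z1 = False.
The clause (z2) is unit, so z2 = True.
The clause (z3) is unit, so z3 = True.
The clause (¬z6) is unit, so z6 = False.
This assignment satisfies each clause.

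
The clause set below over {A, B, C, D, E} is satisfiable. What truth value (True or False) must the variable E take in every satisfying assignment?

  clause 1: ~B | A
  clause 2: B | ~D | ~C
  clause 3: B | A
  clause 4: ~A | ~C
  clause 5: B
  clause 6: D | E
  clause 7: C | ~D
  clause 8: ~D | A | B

Suppose E = 0.
(B) alone gives B = 1.
(A) alone gives A = 1.
(~C) alone gives C = 0.
(D) alone gives D = 1.
Now (~D) is unsatisfied and unit — conflict.
So every satisfying assignment has E = True.

True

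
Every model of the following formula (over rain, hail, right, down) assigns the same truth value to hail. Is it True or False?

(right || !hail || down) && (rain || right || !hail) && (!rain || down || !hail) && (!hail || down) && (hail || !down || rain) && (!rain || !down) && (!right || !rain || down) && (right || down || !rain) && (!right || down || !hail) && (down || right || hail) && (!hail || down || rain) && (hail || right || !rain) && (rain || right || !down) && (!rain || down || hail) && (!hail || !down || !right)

False

Suppose hail = true.
The clause (down) is unit, so down = true.
The clause (!rain) is unit, so rain = false.
The clause (right) is unit, so right = true.
But (!right) is also a unit clause — contradiction.
So every satisfying assignment has hail = False.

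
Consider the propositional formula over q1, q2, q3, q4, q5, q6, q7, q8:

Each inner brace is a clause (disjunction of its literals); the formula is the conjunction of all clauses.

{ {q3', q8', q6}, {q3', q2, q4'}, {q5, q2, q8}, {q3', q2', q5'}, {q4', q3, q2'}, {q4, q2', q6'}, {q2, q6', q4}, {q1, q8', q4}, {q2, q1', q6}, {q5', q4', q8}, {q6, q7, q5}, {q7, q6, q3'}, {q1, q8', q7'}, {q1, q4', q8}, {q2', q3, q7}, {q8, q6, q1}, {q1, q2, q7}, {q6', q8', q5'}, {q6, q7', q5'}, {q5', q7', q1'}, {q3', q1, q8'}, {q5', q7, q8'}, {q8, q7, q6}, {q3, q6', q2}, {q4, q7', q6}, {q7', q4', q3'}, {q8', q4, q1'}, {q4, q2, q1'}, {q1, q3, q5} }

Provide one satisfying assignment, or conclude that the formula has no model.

q1: 1, q2: 1, q3: 1, q4: 1, q5: 0, q6: 1, q7: 0, q8: 1

Suppose q3 = 1.
Suppose q8 = 1.
The clause (q6) is unit, so q6 = 1.
The clause (q5') is unit, so q5 = 0.
The clause (q1) is unit, so q1 = 1.
The clause (q4) is unit, so q4 = 1.
The clause (q2) is unit, so q2 = 1.
The clause (q7') is unit, so q7 = 0.
This assignment satisfies each clause.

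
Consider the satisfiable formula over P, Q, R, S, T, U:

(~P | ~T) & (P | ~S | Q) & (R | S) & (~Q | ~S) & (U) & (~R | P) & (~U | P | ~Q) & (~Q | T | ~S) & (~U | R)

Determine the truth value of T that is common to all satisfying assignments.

Suppose T = 1.
(~P) alone gives P = 0.
(U) alone gives U = 1.
(~R) alone gives R = 0.
Now (R) is unsatisfied and unit — conflict.
So every satisfying assignment has T = False.

False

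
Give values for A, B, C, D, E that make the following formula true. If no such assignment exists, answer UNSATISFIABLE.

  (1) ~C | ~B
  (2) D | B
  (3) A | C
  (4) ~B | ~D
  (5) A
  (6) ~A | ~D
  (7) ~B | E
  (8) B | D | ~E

A ↦ 1,  B ↦ 1,  C ↦ 0,  D ↦ 0,  E ↦ 1

The clause (A) is unit, so A = 1.
The clause (~D) is unit, so D = 0.
The clause (B) is unit, so B = 1.
The clause (~C) is unit, so C = 0.
The clause (E) is unit, so E = 1.
This assignment satisfies each clause.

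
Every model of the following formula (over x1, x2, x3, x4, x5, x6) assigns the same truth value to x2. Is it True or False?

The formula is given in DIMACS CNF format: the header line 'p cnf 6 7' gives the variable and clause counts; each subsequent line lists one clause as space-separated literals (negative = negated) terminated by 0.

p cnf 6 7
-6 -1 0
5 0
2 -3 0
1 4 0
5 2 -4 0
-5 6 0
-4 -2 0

Suppose x2 = True.
The clause (x5) is unit, so x5 = True.
The clause (x6) is unit, so x6 = True.
The clause (¬x1) is unit, so x1 = False.
The clause (x4) is unit, so x4 = True.
But (¬x4) is also a unit clause — contradiction.
So every satisfying assignment has x2 = False.

False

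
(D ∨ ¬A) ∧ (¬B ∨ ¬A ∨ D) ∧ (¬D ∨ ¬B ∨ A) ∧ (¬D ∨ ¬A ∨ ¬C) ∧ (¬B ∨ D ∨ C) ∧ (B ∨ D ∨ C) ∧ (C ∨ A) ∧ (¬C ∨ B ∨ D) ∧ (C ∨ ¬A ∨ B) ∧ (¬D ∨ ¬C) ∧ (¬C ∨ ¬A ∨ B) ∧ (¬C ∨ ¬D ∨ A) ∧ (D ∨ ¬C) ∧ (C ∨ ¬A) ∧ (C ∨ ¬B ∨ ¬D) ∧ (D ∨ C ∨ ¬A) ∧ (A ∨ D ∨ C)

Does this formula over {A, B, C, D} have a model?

No, unsatisfiable

Try D = True.
From the singleton clause (¬C), C = False.
From the singleton clause (A), A = True.
But (¬A) is also a unit clause — contradiction.
Backtrack on D: now try D = False.
From the singleton clause (¬A), A = False.
From the singleton clause (C), C = True.
But (¬C) is also a unit clause — contradiction.
Either choice for D ends in contradiction.
No assignment satisfies every clause.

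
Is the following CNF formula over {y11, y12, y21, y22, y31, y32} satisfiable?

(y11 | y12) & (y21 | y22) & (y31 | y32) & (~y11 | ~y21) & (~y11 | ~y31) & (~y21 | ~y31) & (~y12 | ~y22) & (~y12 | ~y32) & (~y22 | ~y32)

No

Case y11 = 1:
Unit clause (~y21) forces y21 = 0.
Unit clause (y22) forces y22 = 1.
Unit clause (~y31) forces y31 = 0.
Unit clause (y32) forces y32 = 1.
That conflicts with the unit clause (~y32).
So y11 must be the other value — set y11 = 0.
Unit clause (y12) forces y12 = 1.
Unit clause (~y22) forces y22 = 0.
Unit clause (y21) forces y21 = 1.
Unit clause (~y31) forces y31 = 0.
Unit clause (y32) forces y32 = 1.
That conflicts with the unit clause (~y32).
Neither y11 = 1 nor y11 = 0 works.
No assignment satisfies every clause.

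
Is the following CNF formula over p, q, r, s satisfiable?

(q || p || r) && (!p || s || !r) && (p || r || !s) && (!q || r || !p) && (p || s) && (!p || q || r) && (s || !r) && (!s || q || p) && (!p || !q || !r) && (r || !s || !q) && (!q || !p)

Suppose p = true.
The clause (!q) is unit, so q = false.
The clause (r) is unit, so r = true.
The clause (s) is unit, so s = true.
This assignment satisfies each clause.
A satisfying assignment: p=true,  q=false,  r=true,  s=true.

Yes, satisfiable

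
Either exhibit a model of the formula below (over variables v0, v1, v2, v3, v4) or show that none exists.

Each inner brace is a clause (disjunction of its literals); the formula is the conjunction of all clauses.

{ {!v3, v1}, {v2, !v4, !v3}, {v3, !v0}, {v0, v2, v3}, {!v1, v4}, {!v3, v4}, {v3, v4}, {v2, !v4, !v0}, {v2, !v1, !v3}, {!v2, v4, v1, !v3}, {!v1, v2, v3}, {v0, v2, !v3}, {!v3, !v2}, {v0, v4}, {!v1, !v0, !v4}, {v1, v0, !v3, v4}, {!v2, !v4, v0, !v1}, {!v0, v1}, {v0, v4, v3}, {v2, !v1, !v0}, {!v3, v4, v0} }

v0: false, v1: false, v2: true, v3: false, v4: true

Case v3 = false:
(!v0) alone gives v0 = false.
(v2) alone gives v2 = true.
(v4) alone gives v4 = true.
(!v1) alone gives v1 = false.
All clauses are satisfied.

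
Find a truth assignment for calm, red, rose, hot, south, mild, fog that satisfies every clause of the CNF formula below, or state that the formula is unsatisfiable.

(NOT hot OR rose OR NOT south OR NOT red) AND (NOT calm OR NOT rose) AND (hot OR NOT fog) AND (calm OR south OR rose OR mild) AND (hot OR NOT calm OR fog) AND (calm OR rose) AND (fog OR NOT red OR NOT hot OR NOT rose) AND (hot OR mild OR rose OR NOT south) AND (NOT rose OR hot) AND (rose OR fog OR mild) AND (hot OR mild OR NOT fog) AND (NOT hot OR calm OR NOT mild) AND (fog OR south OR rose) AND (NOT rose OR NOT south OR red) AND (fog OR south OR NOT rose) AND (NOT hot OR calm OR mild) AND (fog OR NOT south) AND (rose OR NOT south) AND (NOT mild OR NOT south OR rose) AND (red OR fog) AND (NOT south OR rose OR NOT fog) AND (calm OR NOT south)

Suppose calm = true.
From the singleton clause (NOT rose), rose = false.
From the singleton clause (NOT south), south = false.
From the singleton clause (fog), fog = true.
From the singleton clause (hot), hot = true.
Every clause is now satisfied; red, mild are unconstrained.

calm ↦ true,  red ↦ false,  rose ↦ false,  hot ↦ true,  south ↦ false,  mild ↦ true,  fog ↦ true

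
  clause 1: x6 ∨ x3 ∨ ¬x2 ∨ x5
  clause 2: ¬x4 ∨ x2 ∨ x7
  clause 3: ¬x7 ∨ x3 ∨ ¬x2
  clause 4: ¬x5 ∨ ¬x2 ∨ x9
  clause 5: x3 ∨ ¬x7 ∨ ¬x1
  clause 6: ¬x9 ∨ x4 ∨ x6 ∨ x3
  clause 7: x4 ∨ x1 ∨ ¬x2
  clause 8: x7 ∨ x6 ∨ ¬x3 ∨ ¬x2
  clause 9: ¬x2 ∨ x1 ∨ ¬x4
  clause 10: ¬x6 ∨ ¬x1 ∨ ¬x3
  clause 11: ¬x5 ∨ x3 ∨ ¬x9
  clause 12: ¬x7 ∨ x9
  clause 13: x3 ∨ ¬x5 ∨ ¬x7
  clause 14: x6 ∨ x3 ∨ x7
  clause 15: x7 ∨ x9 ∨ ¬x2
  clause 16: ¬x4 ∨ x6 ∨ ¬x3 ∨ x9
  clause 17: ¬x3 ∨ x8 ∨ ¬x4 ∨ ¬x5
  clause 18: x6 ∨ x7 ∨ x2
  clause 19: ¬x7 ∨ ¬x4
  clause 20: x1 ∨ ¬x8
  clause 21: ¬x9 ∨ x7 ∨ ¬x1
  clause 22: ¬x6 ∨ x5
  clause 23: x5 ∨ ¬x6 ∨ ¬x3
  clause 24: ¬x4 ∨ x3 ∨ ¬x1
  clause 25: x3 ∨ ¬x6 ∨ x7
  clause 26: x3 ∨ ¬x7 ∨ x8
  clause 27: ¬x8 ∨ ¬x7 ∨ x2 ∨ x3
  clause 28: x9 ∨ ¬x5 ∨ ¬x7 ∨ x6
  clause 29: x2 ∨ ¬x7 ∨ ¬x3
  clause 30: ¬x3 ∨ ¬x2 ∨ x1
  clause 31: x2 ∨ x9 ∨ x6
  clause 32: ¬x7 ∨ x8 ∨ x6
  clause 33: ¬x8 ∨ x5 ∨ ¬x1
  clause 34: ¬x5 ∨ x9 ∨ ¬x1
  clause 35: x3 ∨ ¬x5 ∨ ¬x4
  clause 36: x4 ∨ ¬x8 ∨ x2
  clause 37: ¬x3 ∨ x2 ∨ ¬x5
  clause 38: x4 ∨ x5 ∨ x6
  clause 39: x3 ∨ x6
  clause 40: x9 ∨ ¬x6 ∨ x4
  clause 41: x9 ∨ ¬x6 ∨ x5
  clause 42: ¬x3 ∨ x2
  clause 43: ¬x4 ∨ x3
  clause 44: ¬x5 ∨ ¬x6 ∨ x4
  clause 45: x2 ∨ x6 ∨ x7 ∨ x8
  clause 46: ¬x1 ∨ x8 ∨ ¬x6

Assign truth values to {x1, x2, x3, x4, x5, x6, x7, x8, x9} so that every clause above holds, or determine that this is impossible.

Branch on x7: set x7 = True.
Unit clause (x9) forces x9 = True.
Unit clause (¬x4) forces x4 = False.
Branch on x3: set x3 = True.
Unit clause (x2) forces x2 = True.
Unit clause (x1) forces x1 = True.
Unit clause (¬x6) forces x6 = False.
Unit clause (x8) forces x8 = True.
Unit clause (x5) forces x5 = True.
Every clause now holds.

x1: True; x2: True; x3: True; x4: False; x5: True; x6: False; x7: True; x8: True; x9: True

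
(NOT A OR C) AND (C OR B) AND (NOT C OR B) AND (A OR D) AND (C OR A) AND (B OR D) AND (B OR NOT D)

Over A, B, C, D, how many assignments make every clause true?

3

There are 2^4 = 16 truth assignments over (A, B, C, D).
Check each against the 7 clauses (columns in the order A, B, C, D):
  F F F F  ✗ fails (C OR B)
  F F F T  ✗ fails (C OR B)
  F F T F  ✗ fails (NOT C OR B)
  F F T T  ✗ fails (NOT C OR B)
  F T F F  ✗ fails (A OR D)
  F T F T  ✗ fails (C OR A)
  F T T F  ✗ fails (A OR D)
  F T T T  ✓ satisfies all
  T F F F  ✗ fails (NOT A OR C)
  T F F T  ✗ fails (NOT A OR C)
  T F T F  ✗ fails (NOT C OR B)
  T F T T  ✗ fails (NOT C OR B)
  T T F F  ✗ fails (NOT A OR C)
  T T F T  ✗ fails (NOT A OR C)
  T T T F  ✓ satisfies all
  T T T T  ✓ satisfies all
3 of the 16 rows are models.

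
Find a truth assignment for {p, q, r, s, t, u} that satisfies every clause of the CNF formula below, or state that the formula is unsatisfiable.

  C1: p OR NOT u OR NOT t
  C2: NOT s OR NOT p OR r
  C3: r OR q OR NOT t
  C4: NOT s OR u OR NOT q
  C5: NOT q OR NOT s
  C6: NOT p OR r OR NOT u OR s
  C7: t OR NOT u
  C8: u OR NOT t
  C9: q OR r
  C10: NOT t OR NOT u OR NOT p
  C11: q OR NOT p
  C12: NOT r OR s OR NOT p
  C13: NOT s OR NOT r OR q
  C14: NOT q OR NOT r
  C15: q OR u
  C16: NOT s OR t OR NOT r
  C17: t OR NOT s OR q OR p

Try q = true.
(NOT s) alone gives s = false.
(NOT r) alone gives r = false.
Try p = false.
Try u = false.
(NOT t) alone gives t = false.
Every clause now holds.

p=false; q=true; r=false; s=false; t=false; u=false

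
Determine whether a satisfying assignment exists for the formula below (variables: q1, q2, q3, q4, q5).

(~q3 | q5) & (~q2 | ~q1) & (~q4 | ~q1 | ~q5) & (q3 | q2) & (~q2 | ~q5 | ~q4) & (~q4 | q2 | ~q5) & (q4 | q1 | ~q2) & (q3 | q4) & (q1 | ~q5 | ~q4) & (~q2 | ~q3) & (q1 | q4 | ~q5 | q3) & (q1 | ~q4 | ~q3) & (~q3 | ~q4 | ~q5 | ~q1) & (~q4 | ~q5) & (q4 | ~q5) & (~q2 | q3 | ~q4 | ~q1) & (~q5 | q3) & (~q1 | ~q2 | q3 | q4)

Yes, satisfiable

Branch on q3: set q3 = 0.
(q2) alone gives q2 = 1.
(~q1) alone gives q1 = 0.
(q4) alone gives q4 = 1.
(~q5) alone gives q5 = 0.
Every clause now holds.
A satisfying assignment: q1=0,  q2=1,  q3=0,  q4=1,  q5=0.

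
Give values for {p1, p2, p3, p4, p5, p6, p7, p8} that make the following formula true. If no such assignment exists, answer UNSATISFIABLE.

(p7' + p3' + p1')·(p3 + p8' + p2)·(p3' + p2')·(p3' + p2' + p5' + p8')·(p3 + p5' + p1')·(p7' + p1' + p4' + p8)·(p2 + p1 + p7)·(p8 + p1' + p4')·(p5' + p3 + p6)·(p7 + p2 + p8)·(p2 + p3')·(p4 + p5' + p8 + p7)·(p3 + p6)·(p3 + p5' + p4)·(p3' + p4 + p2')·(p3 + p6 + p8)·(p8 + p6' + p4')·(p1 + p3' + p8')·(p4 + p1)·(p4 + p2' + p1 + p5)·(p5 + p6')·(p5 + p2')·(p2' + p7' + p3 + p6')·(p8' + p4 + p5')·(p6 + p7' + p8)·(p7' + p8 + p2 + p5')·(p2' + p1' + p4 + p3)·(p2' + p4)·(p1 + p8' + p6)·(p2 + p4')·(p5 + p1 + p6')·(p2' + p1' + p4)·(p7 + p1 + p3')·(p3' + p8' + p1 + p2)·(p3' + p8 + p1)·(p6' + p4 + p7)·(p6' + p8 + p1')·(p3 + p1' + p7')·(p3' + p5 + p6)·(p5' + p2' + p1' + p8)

Case p3 = 0:
The clause (p6) is unit, so p6 = 1.
The clause (p5) is unit, so p5 = 1.
The clause (p1') is unit, so p1 = 0.
The clause (p4) is unit, so p4 = 1.
The clause (p8) is unit, so p8 = 1.
The clause (p2) is unit, so p2 = 1.
The clause (p7') is unit, so p7 = 0.
Every clause now holds.

p1 ↦ 0; p2 ↦ 1; p3 ↦ 0; p4 ↦ 1; p5 ↦ 1; p6 ↦ 1; p7 ↦ 0; p8 ↦ 1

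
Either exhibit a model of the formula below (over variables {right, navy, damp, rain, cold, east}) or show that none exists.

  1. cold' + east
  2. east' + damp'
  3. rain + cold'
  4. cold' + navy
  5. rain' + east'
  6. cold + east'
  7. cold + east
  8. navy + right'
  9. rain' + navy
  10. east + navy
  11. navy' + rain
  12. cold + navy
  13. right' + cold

UNSATISFIABLE

Case cold = 0:
Unit clause (east') forces east = 0.
That conflicts with the unit clause (east).
Backtrack on cold: now try cold = 1.
Unit clause (east) forces east = 1.
Unit clause (damp') forces damp = 0.
Unit clause (rain) forces rain = 1.
That conflicts with the unit clause (rain').
Both values of cold lead to a conflict.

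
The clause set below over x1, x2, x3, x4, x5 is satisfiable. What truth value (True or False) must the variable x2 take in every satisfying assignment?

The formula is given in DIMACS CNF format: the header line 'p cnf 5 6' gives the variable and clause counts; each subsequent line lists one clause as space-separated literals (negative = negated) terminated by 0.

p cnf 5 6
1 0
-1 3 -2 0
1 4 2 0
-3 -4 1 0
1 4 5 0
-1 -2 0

Suppose x2 = True.
The clause (x1) is unit, so x1 = True.
But (¬x1) is also a unit clause — contradiction.
So every satisfying assignment has x2 = False.

False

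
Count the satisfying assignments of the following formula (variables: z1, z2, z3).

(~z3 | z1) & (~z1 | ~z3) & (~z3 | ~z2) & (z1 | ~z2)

3

There are 2^3 = 8 truth assignments over (z1, z2, z3).
Check each against the 4 clauses (columns in the order z1, z2, z3):
  F F F  ✓ satisfies all
  F F T  ✗ fails (~z3 | z1)
  F T F  ✗ fails (z1 | ~z2)
  F T T  ✗ fails (~z3 | z1)
  T F F  ✓ satisfies all
  T F T  ✗ fails (~z1 | ~z3)
  T T F  ✓ satisfies all
  T T T  ✗ fails (~z1 | ~z3)
3 of the 8 rows are models.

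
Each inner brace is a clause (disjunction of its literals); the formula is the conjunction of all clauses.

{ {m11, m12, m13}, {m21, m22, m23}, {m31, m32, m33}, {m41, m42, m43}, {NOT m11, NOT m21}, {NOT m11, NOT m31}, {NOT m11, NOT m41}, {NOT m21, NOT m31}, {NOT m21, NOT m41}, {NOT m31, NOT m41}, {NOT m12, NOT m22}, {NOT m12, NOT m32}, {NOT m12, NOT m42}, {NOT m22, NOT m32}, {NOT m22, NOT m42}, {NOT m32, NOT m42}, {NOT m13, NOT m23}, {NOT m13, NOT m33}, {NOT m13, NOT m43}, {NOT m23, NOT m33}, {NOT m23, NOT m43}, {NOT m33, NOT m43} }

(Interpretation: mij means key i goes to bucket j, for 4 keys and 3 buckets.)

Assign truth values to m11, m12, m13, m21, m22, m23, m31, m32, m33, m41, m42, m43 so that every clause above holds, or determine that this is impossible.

Try m11 = false.
Try m12 = true.
From the singleton clause (NOT m22), m22 = false.
From the singleton clause (NOT m32), m32 = false.
From the singleton clause (NOT m42), m42 = false.
Try m21 = true.
From the singleton clause (NOT m31), m31 = false.
From the singleton clause (m33), m33 = true.
From the singleton clause (NOT m41), m41 = false.
From the singleton clause (m43), m43 = true.
That conflicts with the unit clause (NOT m43).
That branch fails; take m21 = false instead.
From the singleton clause (m23), m23 = true.
From the singleton clause (NOT m13), m13 = false.
From the singleton clause (NOT m33), m33 = false.
From the singleton clause (m31), m31 = true.
From the singleton clause (NOT m41), m41 = false.
From the singleton clause (m43), m43 = true.
That conflicts with the unit clause (NOT m43).
Neither m21 = true nor m21 = false works.
That branch fails; take m12 = false instead.
From the singleton clause (m13), m13 = true.
From the singleton clause (NOT m23), m23 = false.
From the singleton clause (NOT m33), m33 = false.
From the singleton clause (NOT m43), m43 = false.
Try m21 = true.
From the singleton clause (NOT m31), m31 = false.
From the singleton clause (m32), m32 = true.
From the singleton clause (NOT m41), m41 = false.
From the singleton clause (m42), m42 = true.
That conflicts with the unit clause (NOT m42).
That branch fails; take m21 = false instead.
From the singleton clause (m22), m22 = true.
From the singleton clause (NOT m32), m32 = false.
From the singleton clause (m31), m31 = true.
From the singleton clause (NOT m41), m41 = false.
From the singleton clause (m42), m42 = true.
That conflicts with the unit clause (NOT m42).
Neither m21 = true nor m21 = false works.
Neither m12 = true nor m12 = false works.
That branch fails; take m11 = true instead.
From the singleton clause (NOT m21), m21 = false.
From the singleton clause (NOT m31), m31 = false.
From the singleton clause (NOT m41), m41 = false.
Try m22 = true.
From the singleton clause (NOT m12), m12 = false.
From the singleton clause (NOT m32), m32 = false.
From the singleton clause (m33), m33 = true.
From the singleton clause (NOT m42), m42 = false.
From the singleton clause (m43), m43 = true.
That conflicts with the unit clause (NOT m43).
That branch fails; take m22 = false instead.
From the singleton clause (m23), m23 = true.
From the singleton clause (NOT m13), m13 = false.
From the singleton clause (NOT m33), m33 = false.
From the singleton clause (m32), m32 = true.
From the singleton clause (NOT m12), m12 = false.
From the singleton clause (NOT m42), m42 = false.
From the singleton clause (m43), m43 = true.
That conflicts with the unit clause (NOT m43).
Neither m22 = true nor m22 = false works.
Neither m11 = true nor m11 = false works.

UNSATISFIABLE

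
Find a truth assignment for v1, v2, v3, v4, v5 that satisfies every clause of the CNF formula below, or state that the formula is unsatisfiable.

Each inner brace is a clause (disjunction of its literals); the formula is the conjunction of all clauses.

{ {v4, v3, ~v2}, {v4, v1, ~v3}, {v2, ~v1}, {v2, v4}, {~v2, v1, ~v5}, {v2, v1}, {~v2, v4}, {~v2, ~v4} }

Suppose v2 = 1.
From the singleton clause (v4), v4 = 1.
That conflicts with the unit clause (~v4).
So v2 must be the other value — set v2 = 0.
From the singleton clause (~v1), v1 = 0.
That conflicts with the unit clause (v1).
Both values of v2 lead to a conflict.

UNSATISFIABLE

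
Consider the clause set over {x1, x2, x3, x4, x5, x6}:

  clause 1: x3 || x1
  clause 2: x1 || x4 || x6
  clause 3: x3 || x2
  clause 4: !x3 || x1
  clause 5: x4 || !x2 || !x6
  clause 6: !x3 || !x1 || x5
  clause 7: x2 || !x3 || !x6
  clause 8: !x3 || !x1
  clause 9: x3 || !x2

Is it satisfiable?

Branch on x3: set x3 = true.
(x1) alone gives x1 = true.
Now (!x1) is unsatisfied and unit — conflict.
So x3 must be the other value — set x3 = false.
(x1) alone gives x1 = true.
(x2) alone gives x2 = true.
Now (!x2) is unsatisfied and unit — conflict.
Either choice for x3 ends in contradiction.
No assignment satisfies every clause.

No, unsatisfiable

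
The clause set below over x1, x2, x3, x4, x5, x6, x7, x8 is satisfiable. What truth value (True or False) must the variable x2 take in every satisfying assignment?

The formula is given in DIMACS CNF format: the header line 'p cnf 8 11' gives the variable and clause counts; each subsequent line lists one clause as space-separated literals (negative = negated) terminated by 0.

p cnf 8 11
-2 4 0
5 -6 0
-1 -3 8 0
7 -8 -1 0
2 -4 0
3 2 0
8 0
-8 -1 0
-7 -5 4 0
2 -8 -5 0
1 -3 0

Suppose x2 = False.
The clause (¬x4) is unit, so x4 = False.
The clause (x3) is unit, so x3 = True.
The clause (x8) is unit, so x8 = True.
The clause (¬x1) is unit, so x1 = False.
That conflicts with the unit clause (x1).
So every satisfying assignment has x2 = True.

True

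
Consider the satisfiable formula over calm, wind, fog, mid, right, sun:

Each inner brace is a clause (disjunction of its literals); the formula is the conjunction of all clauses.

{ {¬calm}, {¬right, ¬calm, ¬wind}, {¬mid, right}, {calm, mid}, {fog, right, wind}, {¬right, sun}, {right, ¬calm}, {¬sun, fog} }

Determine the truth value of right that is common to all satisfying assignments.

Suppose right = False.
Unit clause (¬calm) forces calm = False.
Unit clause (¬mid) forces mid = False.
Now (mid) is unsatisfied and unit — conflict.
So every satisfying assignment has right = True.

True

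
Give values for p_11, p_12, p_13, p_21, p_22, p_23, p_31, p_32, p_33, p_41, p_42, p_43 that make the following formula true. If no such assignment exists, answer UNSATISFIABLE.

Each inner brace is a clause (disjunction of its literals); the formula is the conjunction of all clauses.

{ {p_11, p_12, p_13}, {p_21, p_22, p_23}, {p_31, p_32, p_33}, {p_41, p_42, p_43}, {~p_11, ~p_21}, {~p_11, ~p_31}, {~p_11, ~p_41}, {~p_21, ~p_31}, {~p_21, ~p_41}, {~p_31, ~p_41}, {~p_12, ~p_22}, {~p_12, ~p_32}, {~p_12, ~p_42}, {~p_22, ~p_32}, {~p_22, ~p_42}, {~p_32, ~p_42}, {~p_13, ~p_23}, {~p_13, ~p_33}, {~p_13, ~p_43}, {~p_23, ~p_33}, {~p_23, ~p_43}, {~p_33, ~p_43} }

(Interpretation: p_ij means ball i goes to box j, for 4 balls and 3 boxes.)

Try p_11 = 0.
Try p_12 = 1.
Unit clause (~p_22) forces p_22 = 0.
Unit clause (~p_32) forces p_32 = 0.
Unit clause (~p_42) forces p_42 = 0.
Try p_21 = 1.
Unit clause (~p_31) forces p_31 = 0.
Unit clause (p_33) forces p_33 = 1.
Unit clause (~p_41) forces p_41 = 0.
Unit clause (p_43) forces p_43 = 1.
But (~p_43) is also a unit clause — contradiction.
So p_21 must be the other value — set p_21 = 0.
Unit clause (p_23) forces p_23 = 1.
Unit clause (~p_13) forces p_13 = 0.
Unit clause (~p_33) forces p_33 = 0.
Unit clause (p_31) forces p_31 = 1.
Unit clause (~p_41) forces p_41 = 0.
Unit clause (p_43) forces p_43 = 1.
But (~p_43) is also a unit clause — contradiction.
Either choice for p_21 ends in contradiction.
So p_12 must be the other value — set p_12 = 0.
Unit clause (p_13) forces p_13 = 1.
Unit clause (~p_23) forces p_23 = 0.
Unit clause (~p_33) forces p_33 = 0.
Unit clause (~p_43) forces p_43 = 0.
Try p_21 = 1.
Unit clause (~p_31) forces p_31 = 0.
Unit clause (p_32) forces p_32 = 1.
Unit clause (~p_41) forces p_41 = 0.
Unit clause (p_42) forces p_42 = 1.
But (~p_42) is also a unit clause — contradiction.
So p_21 must be the other value — set p_21 = 0.
Unit clause (p_22) forces p_22 = 1.
Unit clause (~p_32) forces p_32 = 0.
Unit clause (p_31) forces p_31 = 1.
Unit clause (~p_41) forces p_41 = 0.
Unit clause (p_42) forces p_42 = 1.
But (~p_42) is also a unit clause — contradiction.
Either choice for p_21 ends in contradiction.
Either choice for p_12 ends in contradiction.
So p_11 must be the other value — set p_11 = 1.
Unit clause (~p_21) forces p_21 = 0.
Unit clause (~p_31) forces p_31 = 0.
Unit clause (~p_41) forces p_41 = 0.
Try p_22 = 1.
Unit clause (~p_12) forces p_12 = 0.
Unit clause (~p_32) forces p_32 = 0.
Unit clause (p_33) forces p_33 = 1.
Unit clause (~p_42) forces p_42 = 0.
Unit clause (p_43) forces p_43 = 1.
But (~p_43) is also a unit clause — contradiction.
So p_22 must be the other value — set p_22 = 0.
Unit clause (p_23) forces p_23 = 1.
Unit clause (~p_13) forces p_13 = 0.
Unit clause (~p_33) forces p_33 = 0.
Unit clause (p_32) forces p_32 = 1.
Unit clause (~p_12) forces p_12 = 0.
Unit clause (~p_42) forces p_42 = 0.
Unit clause (p_43) forces p_43 = 1.
But (~p_43) is also a unit clause — contradiction.
Either choice for p_22 ends in contradiction.
Either choice for p_11 ends in contradiction.

UNSATISFIABLE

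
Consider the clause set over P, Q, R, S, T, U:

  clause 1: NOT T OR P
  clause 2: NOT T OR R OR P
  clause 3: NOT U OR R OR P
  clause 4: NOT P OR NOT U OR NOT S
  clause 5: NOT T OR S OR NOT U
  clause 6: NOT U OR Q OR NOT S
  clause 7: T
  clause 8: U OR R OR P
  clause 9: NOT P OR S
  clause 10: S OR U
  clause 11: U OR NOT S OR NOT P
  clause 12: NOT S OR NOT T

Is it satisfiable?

Unit clause (T) forces T = true.
Unit clause (P) forces P = true.
Unit clause (S) forces S = true.
Now (NOT S) is unsatisfied and unit — conflict.
No assignment satisfies every clause.

Unsatisfiable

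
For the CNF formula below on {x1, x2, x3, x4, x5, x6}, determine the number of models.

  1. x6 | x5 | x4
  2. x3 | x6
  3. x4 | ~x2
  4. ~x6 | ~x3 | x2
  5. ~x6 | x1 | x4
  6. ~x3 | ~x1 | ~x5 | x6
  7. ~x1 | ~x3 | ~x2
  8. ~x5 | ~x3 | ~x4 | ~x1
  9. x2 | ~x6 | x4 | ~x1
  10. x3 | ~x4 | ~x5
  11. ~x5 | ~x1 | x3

12

There are 2^6 = 64 truth assignments over (x1, x2, x3, x4, x5, x6).
Split on x6. With x6 = 1, the clauses containing x6 are satisfied and ~x6 drops from the rest; 6 of the 2^5 = 32 assignments to the other variables satisfy what remains.
With x6 = 0, by the same count on the reduced clause set, 6 assignments work.
Total: 6 + 6 = 12.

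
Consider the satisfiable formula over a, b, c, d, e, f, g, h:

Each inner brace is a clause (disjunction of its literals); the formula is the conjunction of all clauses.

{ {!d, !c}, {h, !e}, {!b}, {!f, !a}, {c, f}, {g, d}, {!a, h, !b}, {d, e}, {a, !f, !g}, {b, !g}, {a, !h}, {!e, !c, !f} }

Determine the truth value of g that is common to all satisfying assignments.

Suppose g = true.
The clause (!b) is unit, so b = false.
Now (b) is unsatisfied and unit — conflict.
So every satisfying assignment has g = False.

False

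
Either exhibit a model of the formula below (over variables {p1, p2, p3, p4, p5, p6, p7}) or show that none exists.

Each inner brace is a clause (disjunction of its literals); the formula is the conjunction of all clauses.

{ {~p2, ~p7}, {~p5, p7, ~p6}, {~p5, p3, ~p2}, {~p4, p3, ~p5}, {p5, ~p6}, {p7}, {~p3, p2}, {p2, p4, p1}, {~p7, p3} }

UNSATISFIABLE

Unit clause (p7) forces p7 = 1.
Unit clause (~p2) forces p2 = 0.
Unit clause (~p3) forces p3 = 0.
But (p3) is also a unit clause — contradiction.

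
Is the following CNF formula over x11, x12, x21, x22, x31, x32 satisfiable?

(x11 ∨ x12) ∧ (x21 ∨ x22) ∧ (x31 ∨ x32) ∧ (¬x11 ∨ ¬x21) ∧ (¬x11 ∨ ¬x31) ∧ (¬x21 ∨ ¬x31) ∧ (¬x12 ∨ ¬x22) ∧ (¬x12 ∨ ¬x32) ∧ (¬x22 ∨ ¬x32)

Case x11 = True:
From the singleton clause (¬x21), x21 = False.
From the singleton clause (x22), x22 = True.
From the singleton clause (¬x31), x31 = False.
From the singleton clause (x32), x32 = True.
That conflicts with the unit clause (¬x32).
Undo x11 and try x11 = False.
From the singleton clause (x12), x12 = True.
From the singleton clause (¬x22), x22 = False.
From the singleton clause (x21), x21 = True.
From the singleton clause (¬x31), x31 = False.
From the singleton clause (x32), x32 = True.
That conflicts with the unit clause (¬x32).
Both values of x11 lead to a conflict.
No assignment satisfies every clause.

No, unsatisfiable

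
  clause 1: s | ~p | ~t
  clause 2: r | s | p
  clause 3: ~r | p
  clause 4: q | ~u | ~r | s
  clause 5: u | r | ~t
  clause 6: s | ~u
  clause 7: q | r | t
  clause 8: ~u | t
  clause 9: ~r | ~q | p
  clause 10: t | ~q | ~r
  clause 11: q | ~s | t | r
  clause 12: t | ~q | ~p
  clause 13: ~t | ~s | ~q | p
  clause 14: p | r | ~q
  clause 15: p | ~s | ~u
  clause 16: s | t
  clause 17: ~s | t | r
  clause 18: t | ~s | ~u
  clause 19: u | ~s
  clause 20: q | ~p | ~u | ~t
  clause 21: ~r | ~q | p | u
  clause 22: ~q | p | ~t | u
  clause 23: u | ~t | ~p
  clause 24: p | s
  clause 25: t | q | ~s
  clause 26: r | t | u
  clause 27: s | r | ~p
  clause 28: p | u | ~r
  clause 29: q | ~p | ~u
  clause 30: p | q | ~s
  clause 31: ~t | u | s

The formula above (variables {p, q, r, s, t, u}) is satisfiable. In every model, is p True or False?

True

Suppose p = 0.
The clause (~r) is unit, so r = 0.
The clause (s) is unit, so s = 1.
The clause (~q) is unit, so q = 0.
That conflicts with the unit clause (q).
So every satisfying assignment has p = True.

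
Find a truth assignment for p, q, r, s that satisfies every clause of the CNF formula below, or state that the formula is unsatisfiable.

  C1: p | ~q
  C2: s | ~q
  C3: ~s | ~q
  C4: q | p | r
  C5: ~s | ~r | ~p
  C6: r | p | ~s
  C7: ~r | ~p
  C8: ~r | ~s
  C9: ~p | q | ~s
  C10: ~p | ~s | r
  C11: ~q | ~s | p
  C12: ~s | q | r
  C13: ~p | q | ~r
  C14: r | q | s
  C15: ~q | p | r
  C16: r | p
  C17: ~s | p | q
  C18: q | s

UNSATISFIABLE

Suppose p = 1.
(~r) alone gives r = 0.
(~s) alone gives s = 0.
(~q) alone gives q = 0.
That conflicts with the unit clause (q).
So p must be the other value — set p = 0.
(~q) alone gives q = 0.
(r) alone gives r = 1.
(~s) alone gives s = 0.
That conflicts with the unit clause (s).
Either choice for p ends in contradiction.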